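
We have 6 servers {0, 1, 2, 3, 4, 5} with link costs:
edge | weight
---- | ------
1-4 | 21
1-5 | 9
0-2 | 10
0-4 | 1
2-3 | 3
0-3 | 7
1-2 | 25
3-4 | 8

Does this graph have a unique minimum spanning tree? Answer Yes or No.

Kruskal: consider edges lightest-first.
0-4 (1): add — endpoints in different components.
2-3 (3): add — endpoints in different components.
0-3 (7): add — endpoints in different components.
3-4 (8): skip — 3 and 4 already connected.
1-5 (9): add — endpoints in different components.
0-2 (10): skip — 0 and 2 already connected.
1-4 (21): add — endpoints in different components.
Every non-tree edge has weight strictly greater than the heaviest edge on the tree path between its endpoints, so the MST is unique.

Yes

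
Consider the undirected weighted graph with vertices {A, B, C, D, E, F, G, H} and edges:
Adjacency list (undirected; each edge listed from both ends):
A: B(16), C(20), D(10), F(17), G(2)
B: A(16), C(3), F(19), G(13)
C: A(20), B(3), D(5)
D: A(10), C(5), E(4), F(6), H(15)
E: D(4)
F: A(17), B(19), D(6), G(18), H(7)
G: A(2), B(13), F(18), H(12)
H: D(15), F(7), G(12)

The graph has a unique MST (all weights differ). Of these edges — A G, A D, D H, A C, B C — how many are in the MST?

Kruskal's algorithm — process edges by increasing weight (ties by edge label):
A G (2): add — endpoints in different components.
B C (3): add — endpoints in different components.
D E (4): add — endpoints in different components.
C D (5): add — endpoints in different components.
D F (6): add — endpoints in different components.
F H (7): add — endpoints in different components.
A D (10): add — endpoints in different components.
MST edge set: {A G, B C, D E, C D, D F, F H, A D}.
Of the listed edges, {A G, A D, B C} are in the MST → 3.

3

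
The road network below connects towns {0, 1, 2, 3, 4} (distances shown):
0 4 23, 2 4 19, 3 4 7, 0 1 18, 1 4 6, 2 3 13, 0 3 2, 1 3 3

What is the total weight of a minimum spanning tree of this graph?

Grow the tree from 0 using Prim:
Step 1: cheapest edge leaving the tree is 0 3 (2); add 3.
Step 2: cheapest edge leaving the tree is 1 3 (3); add 1.
Step 3: cheapest edge leaving the tree is 1 4 (6); add 4.
Step 4: cheapest edge leaving the tree is 2 3 (13); add 2.
MST edges: 0 3, 1 3, 1 4, 2 3; total weight 2+3+6+13 = 24.

24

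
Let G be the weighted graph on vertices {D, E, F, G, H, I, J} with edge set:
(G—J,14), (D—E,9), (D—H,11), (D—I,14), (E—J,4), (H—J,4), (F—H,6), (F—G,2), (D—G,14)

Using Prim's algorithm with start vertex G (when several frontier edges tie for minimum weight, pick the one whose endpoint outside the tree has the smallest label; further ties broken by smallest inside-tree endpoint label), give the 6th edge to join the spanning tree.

D-I

Prim, starting at G.
Step 1: frontier [F—G 2, D—G 14, G—J 14] → take F—G (2); add F.
Step 2: frontier [F—H 6, D—G 14, G—J 14] → take F—H (6); add H.
Step 3: frontier [D—G 14, G—J 14, H—J 4, D—H 11] → take H—J (4); add J.
Step 4: frontier [D—G 14, D—H 11, E—J 4] → take E—J (4); add E.
Step 5: frontier [D—E 9, D—G 14, D—H 11] → take D—E (9); add D.
Step 6: frontier [D—I 14] → take D—I (14); add I.
The 6th edge added is D—I.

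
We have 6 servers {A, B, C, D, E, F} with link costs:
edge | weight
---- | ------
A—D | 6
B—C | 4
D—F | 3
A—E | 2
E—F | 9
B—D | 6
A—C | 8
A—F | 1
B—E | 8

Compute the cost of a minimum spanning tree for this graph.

16

Grow the tree from F using Prim:
Step 1: frontier [A—F 1, D—F 3, E—F 9] → take A—F (1); add A.
Step 2: frontier [A—E 2, A—D 6, A—C 8, D—F 3, E—F 9] → take A—E (2); add E.
Step 3: frontier [A—D 6, A—C 8, B—E 8, D—F 3] → take D—F (3); add D.
Step 4: frontier [A—C 8, B—D 6, B—E 8] → take B—D (6); add B.
Step 5: frontier [A—C 8, B—C 4] → take B—C (4); add C.
MST edges: A—F, A—E, D—F, B—D, B—C; total weight 1+2+3+6+4 = 16.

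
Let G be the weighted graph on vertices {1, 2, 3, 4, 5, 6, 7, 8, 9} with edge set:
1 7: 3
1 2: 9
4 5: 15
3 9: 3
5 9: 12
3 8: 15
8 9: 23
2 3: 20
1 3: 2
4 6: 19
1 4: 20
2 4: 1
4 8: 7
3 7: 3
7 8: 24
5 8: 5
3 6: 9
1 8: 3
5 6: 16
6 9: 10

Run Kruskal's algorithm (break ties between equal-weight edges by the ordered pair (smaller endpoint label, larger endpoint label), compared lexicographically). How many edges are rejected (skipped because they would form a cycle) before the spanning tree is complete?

2

Sort edges by weight, then run Kruskal:
2 4 (1): add — endpoints in different components.
1 3 (2): add — endpoints in different components.
1 7 (3): add — endpoints in different components.
1 8 (3): add — endpoints in different components.
3 7 (3): skip — 3 and 7 already connected.
3 9 (3): add — endpoints in different components.
5 8 (5): add — endpoints in different components.
4 8 (7): add — endpoints in different components.
1 2 (9): skip — 1 and 2 already connected.
3 6 (9): add — endpoints in different components.
Edges rejected before the tree was complete: 2.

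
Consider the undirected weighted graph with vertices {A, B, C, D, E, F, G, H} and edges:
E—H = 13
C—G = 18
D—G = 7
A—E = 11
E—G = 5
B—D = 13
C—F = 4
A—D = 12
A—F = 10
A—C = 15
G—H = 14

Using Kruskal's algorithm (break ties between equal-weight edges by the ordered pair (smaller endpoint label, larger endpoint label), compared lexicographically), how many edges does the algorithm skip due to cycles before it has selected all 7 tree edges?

Kruskal: consider edges lightest-first.
C—F (4): add — endpoints in different components.
E—G (5): add — endpoints in different components.
D—G (7): add — endpoints in different components.
A—F (10): add — endpoints in different components.
A—E (11): add — endpoints in different components.
A—D (12): skip — A and D already connected.
B—D (13): add — endpoints in different components.
E—H (13): add — endpoints in different components.
Edges rejected before the tree was complete: 1.

1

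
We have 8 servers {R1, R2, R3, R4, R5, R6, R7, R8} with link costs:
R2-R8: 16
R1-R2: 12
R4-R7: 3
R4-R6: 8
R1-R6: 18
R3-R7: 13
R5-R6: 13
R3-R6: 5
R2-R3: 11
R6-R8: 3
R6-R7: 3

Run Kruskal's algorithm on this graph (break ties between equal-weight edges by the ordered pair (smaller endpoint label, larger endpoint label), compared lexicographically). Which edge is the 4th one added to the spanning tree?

Sort edges by weight, then run Kruskal:
R4-R7 (3): add — endpoints in different components.
R6-R7 (3): add — endpoints in different components.
R6-R8 (3): add — endpoints in different components.
R3-R6 (5): add — endpoints in different components.
R4-R6 (8): skip — R6 and R4 already connected.
R2-R3 (11): add — endpoints in different components.
R1-R2 (12): add — endpoints in different components.
R3-R7 (13): skip — R3 and R7 already connected.
R5-R6 (13): add — endpoints in different components.
The 4th edge added is R3-R6.

R3-R6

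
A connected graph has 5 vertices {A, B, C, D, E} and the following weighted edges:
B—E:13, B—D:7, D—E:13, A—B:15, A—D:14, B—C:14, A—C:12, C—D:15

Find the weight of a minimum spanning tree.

46

Prim, starting at B.
Step 1: cheapest edge leaving the tree is B—D (7); add D.
Step 2: cheapest edge leaving the tree is B—E (13); add E.
Step 3: cheapest edge leaving the tree is A—D (14); add A.
Step 4: cheapest edge leaving the tree is A—C (12); add C.
MST edges: B—D, B—E, A—D, A—C; total weight 7+13+14+12 = 46.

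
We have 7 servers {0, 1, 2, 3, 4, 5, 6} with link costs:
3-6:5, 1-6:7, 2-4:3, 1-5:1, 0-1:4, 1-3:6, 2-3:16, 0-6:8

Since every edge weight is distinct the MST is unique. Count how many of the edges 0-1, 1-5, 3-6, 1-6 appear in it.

3

Sort edges by weight, then run Kruskal:
1-5 (1): add — endpoints in different components.
2-4 (3): add — endpoints in different components.
0-1 (4): add — endpoints in different components.
3-6 (5): add — endpoints in different components.
1-3 (6): add — endpoints in different components.
1-6 (7): skip — 1 and 6 already connected.
0-6 (8): skip — 0 and 6 already connected.
2-3 (16): add — endpoints in different components.
MST edge set: {1-5, 2-4, 0-1, 3-6, 1-3, 2-3}.
Of the listed edges, {0-1, 1-5, 3-6} are in the MST → 3.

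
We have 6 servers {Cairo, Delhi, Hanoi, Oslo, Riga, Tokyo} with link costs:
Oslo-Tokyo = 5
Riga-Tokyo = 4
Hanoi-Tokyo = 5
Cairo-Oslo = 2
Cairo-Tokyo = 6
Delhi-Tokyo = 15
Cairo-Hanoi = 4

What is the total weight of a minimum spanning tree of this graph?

Grow the tree from Hanoi using Prim:
Step 1: frontier [Cairo-Hanoi 4, Hanoi-Tokyo 5] → take Cairo-Hanoi (4); add Cairo.
Step 2: frontier [Cairo-Oslo 2, Cairo-Tokyo 6, Hanoi-Tokyo 5] → take Cairo-Oslo (2); add Oslo.
Step 3: frontier [Cairo-Tokyo 6, Hanoi-Tokyo 5, Oslo-Tokyo 5] → take Hanoi-Tokyo (5); add Tokyo.
Step 4: frontier [Riga-Tokyo 4, Delhi-Tokyo 15] → take Riga-Tokyo (4); add Riga.
Step 5: frontier [Delhi-Tokyo 15] → take Delhi-Tokyo (15); add Delhi.
MST edges: Cairo-Hanoi, Cairo-Oslo, Hanoi-Tokyo, Riga-Tokyo, Delhi-Tokyo; total weight 4+2+5+4+15 = 30.

30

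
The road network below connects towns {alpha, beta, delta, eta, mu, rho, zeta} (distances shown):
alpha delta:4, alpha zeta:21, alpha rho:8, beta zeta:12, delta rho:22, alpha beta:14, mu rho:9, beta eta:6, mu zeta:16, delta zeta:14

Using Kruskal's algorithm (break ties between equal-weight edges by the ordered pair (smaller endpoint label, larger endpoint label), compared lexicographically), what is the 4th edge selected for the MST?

Kruskal: consider edges lightest-first.
alpha delta (4): add — endpoints in different components.
beta eta (6): add — endpoints in different components.
alpha rho (8): add — endpoints in different components.
mu rho (9): add — endpoints in different components.
beta zeta (12): add — endpoints in different components.
alpha beta (14): add — endpoints in different components.
The 4th edge added is mu rho.

mu-rho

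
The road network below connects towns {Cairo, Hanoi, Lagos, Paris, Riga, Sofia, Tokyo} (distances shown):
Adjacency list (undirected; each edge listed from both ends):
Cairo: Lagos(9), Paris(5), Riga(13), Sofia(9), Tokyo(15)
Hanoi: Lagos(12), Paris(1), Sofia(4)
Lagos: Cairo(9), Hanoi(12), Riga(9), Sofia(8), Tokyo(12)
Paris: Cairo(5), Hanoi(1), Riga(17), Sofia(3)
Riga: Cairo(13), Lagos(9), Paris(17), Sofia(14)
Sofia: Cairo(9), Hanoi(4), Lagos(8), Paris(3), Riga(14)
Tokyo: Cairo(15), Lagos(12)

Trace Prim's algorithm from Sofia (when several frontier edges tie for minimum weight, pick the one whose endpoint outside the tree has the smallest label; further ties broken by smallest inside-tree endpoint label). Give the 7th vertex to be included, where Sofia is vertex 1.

Prim, starting at Sofia.
Step 1: frontier [Paris—Sofia 3, Hanoi—Sofia 4, Lagos—Sofia 8, Cairo—Sofia 9, Riga—Sofia 14] → take Paris—Sofia (3); add Paris.
Step 2: frontier [Hanoi—Paris 1, Cairo—Paris 5, Paris—Riga 17, Hanoi—Sofia 4, Lagos—Sofia 8, Cairo—Sofia 9, Riga—Sofia 14] → take Hanoi—Paris (1); add Hanoi.
Step 3: frontier [Hanoi—Lagos 12, Cairo—Paris 5, Paris—Riga 17, Lagos—Sofia 8, Cairo—Sofia 9, Riga—Sofia 14] → take Cairo—Paris (5); add Cairo.
Step 4: frontier [Cairo—Lagos 9, Cairo—Riga 13, Cairo—Tokyo 15, Hanoi—Lagos 12, Paris—Riga 17, Lagos—Sofia 8, Riga—Sofia 14] → take Lagos—Sofia (8); add Lagos.
Step 5: frontier [Cairo—Riga 13, Cairo—Tokyo 15, Lagos—Riga 9, Lagos—Tokyo 12, Paris—Riga 17, Riga—Sofia 14] → take Lagos—Riga (9); add Riga.
Step 6: frontier [Cairo—Tokyo 15, Lagos—Tokyo 12] → take Lagos—Tokyo (12); add Tokyo.
Vertex order: Sofia, Paris, Hanoi, Cairo, Lagos, Riga, Tokyo. The 7th vertex is Tokyo.

Tokyo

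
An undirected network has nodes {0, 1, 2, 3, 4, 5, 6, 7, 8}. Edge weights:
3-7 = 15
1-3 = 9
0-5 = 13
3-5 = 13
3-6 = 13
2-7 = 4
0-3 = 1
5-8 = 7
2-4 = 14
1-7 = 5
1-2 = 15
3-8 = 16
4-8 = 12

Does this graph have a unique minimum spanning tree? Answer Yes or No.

Sort edges by weight, then run Kruskal:
0-3 (1): add — endpoints in different components.
2-7 (4): add — endpoints in different components.
1-7 (5): add — endpoints in different components.
5-8 (7): add — endpoints in different components.
1-3 (9): add — endpoints in different components.
4-8 (12): add — endpoints in different components.
0-5 (13): add — endpoints in different components.
3-5 (13): skip — 3 and 5 already connected.
3-6 (13): add — endpoints in different components.
Non-tree edge 3-5 has weight 13, equal to the heaviest edge on its tree cycle — swapping gives another MST of the same weight. Not unique.

No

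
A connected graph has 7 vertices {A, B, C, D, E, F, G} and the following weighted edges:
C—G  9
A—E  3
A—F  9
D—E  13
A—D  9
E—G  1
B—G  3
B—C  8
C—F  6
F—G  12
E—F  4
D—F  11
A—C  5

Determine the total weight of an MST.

25

Kruskal: consider edges lightest-first.
E—G (1): add — endpoints in different components.
A—E (3): add — endpoints in different components.
B—G (3): add — endpoints in different components.
E—F (4): add — endpoints in different components.
A—C (5): add — endpoints in different components.
C—F (6): skip — C and F already connected.
B—C (8): skip — B and C already connected.
A—D (9): add — endpoints in different components.
MST edges: E—G, A—E, B—G, E—F, A—C, A—D; total weight 1+3+3+4+5+9 = 25.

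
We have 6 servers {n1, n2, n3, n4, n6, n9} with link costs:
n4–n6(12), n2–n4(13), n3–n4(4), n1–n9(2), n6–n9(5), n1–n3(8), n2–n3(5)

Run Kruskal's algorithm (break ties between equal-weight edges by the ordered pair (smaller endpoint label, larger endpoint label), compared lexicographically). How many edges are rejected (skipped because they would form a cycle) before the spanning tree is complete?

Kruskal: consider edges lightest-first.
n1–n9 (2): add — endpoints in different components.
n3–n4 (4): add — endpoints in different components.
n2–n3 (5): add — endpoints in different components.
n6–n9 (5): add — endpoints in different components.
n1–n3 (8): add — endpoints in different components.
Edges rejected before the tree was complete: 0.

0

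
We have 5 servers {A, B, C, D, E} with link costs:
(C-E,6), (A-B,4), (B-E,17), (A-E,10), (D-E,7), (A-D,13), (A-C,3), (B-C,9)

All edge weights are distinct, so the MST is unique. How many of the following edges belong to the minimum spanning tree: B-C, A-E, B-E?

Sort edges by weight, then run Kruskal:
A-C (3): add. Components now {A,C} {B} {D} {E}
A-B (4): add. Components now {A,B,C} {D} {E}
C-E (6): add. Components now {A,B,C,E} {D}
D-E (7): add. Components now {A,B,C,D,E}
MST edge set: {A-C, A-B, C-E, D-E}.
Of the listed edges, {} are in the MST → 0.

0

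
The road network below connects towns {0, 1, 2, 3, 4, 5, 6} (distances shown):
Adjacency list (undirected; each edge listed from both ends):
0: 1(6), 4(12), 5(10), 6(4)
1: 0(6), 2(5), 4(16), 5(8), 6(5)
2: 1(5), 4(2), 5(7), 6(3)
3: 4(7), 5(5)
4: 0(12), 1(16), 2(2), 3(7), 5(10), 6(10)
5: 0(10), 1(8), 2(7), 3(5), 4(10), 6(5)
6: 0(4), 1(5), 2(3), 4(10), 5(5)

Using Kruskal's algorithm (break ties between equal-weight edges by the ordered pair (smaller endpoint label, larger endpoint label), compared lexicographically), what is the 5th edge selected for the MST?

Kruskal: consider edges lightest-first.
2 4 (2): add. Components now {0} {1} {2,4} {3} {5} {6}
2 6 (3): add. Components now {0} {1} {2,4,6} {3} {5}
0 6 (4): add. Components now {0,2,4,6} {1} {3} {5}
1 2 (5): add. Components now {0,1,2,4,6} {3} {5}
1 6 (5): skip — 1 and 6 already connected.
3 5 (5): add. Components now {0,1,2,4,6} {3,5}
5 6 (5): add. Components now {0,1,2,3,4,5,6}
The 5th edge added is 3 5.

3-5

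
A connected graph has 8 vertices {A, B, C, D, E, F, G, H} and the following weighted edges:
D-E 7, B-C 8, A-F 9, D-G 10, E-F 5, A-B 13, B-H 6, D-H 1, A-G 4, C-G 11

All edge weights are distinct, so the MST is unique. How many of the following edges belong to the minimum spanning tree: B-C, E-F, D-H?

Kruskal's algorithm — process edges by increasing weight (ties by edge label):
D-H (1): add — endpoints in different components.
A-G (4): add — endpoints in different components.
E-F (5): add — endpoints in different components.
B-H (6): add — endpoints in different components.
D-E (7): add — endpoints in different components.
B-C (8): add — endpoints in different components.
A-F (9): add — endpoints in different components.
MST edge set: {D-H, A-G, E-F, B-H, D-E, B-C, A-F}.
Of the listed edges, {B-C, E-F, D-H} are in the MST → 3.

3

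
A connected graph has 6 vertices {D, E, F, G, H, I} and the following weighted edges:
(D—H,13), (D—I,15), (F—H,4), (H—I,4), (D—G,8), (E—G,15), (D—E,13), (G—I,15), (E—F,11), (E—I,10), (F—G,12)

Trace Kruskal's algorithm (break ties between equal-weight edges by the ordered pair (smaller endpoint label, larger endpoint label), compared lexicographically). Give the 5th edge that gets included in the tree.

Sort edges by weight, then run Kruskal:
F—H (4): add. Components now {D} {E} {F,H} {G} {I}
H—I (4): add. Components now {D} {E} {F,H,I} {G}
D—G (8): add. Components now {D,G} {E} {F,H,I}
E—I (10): add. Components now {D,G} {E,F,H,I}
E—F (11): skip — E and F already connected.
F—G (12): add. Components now {D,E,F,G,H,I}
The 5th edge added is F—G.

F-G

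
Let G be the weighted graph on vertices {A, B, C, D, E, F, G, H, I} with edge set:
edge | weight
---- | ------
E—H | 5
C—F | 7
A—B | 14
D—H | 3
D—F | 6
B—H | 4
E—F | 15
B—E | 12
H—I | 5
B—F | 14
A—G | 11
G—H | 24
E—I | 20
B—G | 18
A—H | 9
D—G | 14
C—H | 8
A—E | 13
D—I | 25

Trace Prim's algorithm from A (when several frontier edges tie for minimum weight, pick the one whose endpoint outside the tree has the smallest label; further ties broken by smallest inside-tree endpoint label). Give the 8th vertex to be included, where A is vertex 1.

Prim's algorithm from A:
Step 1: cheapest edge leaving the tree is A—H (9); add H.
Step 2: cheapest edge leaving the tree is D—H (3); add D.
Step 3: cheapest edge leaving the tree is B—H (4); add B.
Step 4: cheapest edge leaving the tree is E—H (5); add E.
Step 5: cheapest edge leaving the tree is H—I (5); add I.
Step 6: cheapest edge leaving the tree is D—F (6); add F.
Step 7: cheapest edge leaving the tree is C—F (7); add C.
Step 8: cheapest edge leaving the tree is A—G (11); add G.
Vertex order: A, H, D, B, E, I, F, C, G. The 8th vertex is C.

C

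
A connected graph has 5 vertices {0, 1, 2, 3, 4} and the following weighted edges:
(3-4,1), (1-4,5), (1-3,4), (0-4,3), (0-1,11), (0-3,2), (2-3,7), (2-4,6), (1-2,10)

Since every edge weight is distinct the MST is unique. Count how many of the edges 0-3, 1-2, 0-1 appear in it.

Sort edges by weight, then run Kruskal:
3-4 (1): add — endpoints in different components.
0-3 (2): add — endpoints in different components.
0-4 (3): skip — 0 and 4 already connected.
1-3 (4): add — endpoints in different components.
1-4 (5): skip — 1 and 4 already connected.
2-4 (6): add — endpoints in different components.
MST edge set: {3-4, 0-3, 1-3, 2-4}.
Of the listed edges, {0-3} are in the MST → 1.

1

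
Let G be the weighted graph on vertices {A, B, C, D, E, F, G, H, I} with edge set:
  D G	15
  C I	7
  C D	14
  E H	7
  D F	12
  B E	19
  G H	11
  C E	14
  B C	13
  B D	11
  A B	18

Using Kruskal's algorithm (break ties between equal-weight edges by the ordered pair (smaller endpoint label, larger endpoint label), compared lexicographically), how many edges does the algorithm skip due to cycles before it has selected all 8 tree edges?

Kruskal's algorithm — process edges by increasing weight (ties by edge label):
C I (7): add — endpoints in different components.
E H (7): add — endpoints in different components.
B D (11): add — endpoints in different components.
G H (11): add — endpoints in different components.
D F (12): add — endpoints in different components.
B C (13): add — endpoints in different components.
C D (14): skip — C and D already connected.
C E (14): add — endpoints in different components.
D G (15): skip — D and G already connected.
A B (18): add — endpoints in different components.
Edges rejected before the tree was complete: 2.

2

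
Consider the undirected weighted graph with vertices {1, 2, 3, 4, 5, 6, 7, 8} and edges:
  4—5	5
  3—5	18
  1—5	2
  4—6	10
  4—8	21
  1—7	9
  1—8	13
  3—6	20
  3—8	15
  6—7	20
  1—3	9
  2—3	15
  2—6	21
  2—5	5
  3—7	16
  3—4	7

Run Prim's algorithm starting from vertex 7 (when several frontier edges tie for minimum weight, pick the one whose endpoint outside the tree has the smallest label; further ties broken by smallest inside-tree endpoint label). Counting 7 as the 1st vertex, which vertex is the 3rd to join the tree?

Prim's algorithm from 7:
Step 1: cheapest edge leaving the tree is 1—7 (9); add 1.
Step 2: cheapest edge leaving the tree is 1—5 (2); add 5.
Step 3: cheapest edge leaving the tree is 2—5 (5); add 2.
Step 4: cheapest edge leaving the tree is 4—5 (5); add 4.
Step 5: cheapest edge leaving the tree is 3—4 (7); add 3.
Step 6: cheapest edge leaving the tree is 4—6 (10); add 6.
Step 7: cheapest edge leaving the tree is 1—8 (13); add 8.
Vertex order: 7, 1, 5, 2, 4, 3, 6, 8. The 3rd vertex is 5.

5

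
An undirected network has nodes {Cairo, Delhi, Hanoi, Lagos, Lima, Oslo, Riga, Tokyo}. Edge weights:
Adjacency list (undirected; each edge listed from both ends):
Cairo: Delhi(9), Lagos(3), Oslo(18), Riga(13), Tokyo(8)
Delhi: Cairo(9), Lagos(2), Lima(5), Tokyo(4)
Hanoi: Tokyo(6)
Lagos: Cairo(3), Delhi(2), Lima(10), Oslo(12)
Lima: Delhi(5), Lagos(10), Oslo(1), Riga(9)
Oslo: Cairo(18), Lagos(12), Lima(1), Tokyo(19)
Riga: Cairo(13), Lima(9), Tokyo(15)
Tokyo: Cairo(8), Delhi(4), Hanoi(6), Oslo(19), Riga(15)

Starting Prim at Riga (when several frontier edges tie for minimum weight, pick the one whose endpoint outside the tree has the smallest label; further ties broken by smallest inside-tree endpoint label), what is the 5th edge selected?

Prim's algorithm from Riga:
Step 1: cheapest edge leaving the tree is Lima-Riga (9); add Lima.
Step 2: cheapest edge leaving the tree is Lima-Oslo (1); add Oslo.
Step 3: cheapest edge leaving the tree is Delhi-Lima (5); add Delhi.
Step 4: cheapest edge leaving the tree is Delhi-Lagos (2); add Lagos.
Step 5: cheapest edge leaving the tree is Cairo-Lagos (3); add Cairo.
Step 6: cheapest edge leaving the tree is Delhi-Tokyo (4); add Tokyo.
Step 7: cheapest edge leaving the tree is Hanoi-Tokyo (6); add Hanoi.
The 5th edge added is Cairo-Lagos.

Cairo-Lagos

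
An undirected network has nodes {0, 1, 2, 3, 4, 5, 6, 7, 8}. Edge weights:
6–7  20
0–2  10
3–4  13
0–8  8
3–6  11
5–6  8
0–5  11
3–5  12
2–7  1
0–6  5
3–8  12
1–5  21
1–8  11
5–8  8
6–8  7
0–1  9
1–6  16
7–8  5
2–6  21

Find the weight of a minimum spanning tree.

Prim's algorithm from 2:
Step 1: cheapest edge leaving the tree is 2–7 (1); add 7.
Step 2: cheapest edge leaving the tree is 7–8 (5); add 8.
Step 3: cheapest edge leaving the tree is 6–8 (7); add 6.
Step 4: cheapest edge leaving the tree is 0–6 (5); add 0.
Step 5: cheapest edge leaving the tree is 5–6 (8); add 5.
Step 6: cheapest edge leaving the tree is 0–1 (9); add 1.
Step 7: cheapest edge leaving the tree is 3–6 (11); add 3.
Step 8: cheapest edge leaving the tree is 3–4 (13); add 4.
MST edges: 2–7, 7–8, 6–8, 0–6, 5–6, 0–1, 3–6, 3–4; total weight 1+5+7+5+8+9+11+13 = 59.

59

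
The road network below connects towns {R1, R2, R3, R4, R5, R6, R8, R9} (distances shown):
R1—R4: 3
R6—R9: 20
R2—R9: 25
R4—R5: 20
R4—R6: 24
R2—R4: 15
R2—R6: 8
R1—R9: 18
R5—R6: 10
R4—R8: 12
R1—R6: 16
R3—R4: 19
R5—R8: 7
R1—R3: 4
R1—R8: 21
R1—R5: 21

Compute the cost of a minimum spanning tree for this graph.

62

Kruskal: consider edges lightest-first.
R1—R4 (3): add — endpoints in different components.
R1—R3 (4): add — endpoints in different components.
R5—R8 (7): add — endpoints in different components.
R2—R6 (8): add — endpoints in different components.
R5—R6 (10): add — endpoints in different components.
R4—R8 (12): add — endpoints in different components.
R2—R4 (15): skip — R2 and R4 already connected.
R1—R6 (16): skip — R6 and R1 already connected.
R1—R9 (18): add — endpoints in different components.
MST edges: R1—R4, R1—R3, R5—R8, R2—R6, R5—R6, R4—R8, R1—R9; total weight 3+4+7+8+10+12+18 = 62.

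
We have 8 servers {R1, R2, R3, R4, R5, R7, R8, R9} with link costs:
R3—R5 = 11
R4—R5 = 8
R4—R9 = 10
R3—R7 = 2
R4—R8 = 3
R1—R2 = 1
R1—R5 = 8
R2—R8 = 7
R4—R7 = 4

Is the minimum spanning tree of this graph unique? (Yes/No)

No

Kruskal's algorithm — process edges by increasing weight (ties by edge label):
R1—R2 (1): add — endpoints in different components.
R3—R7 (2): add — endpoints in different components.
R4—R8 (3): add — endpoints in different components.
R4—R7 (4): add — endpoints in different components.
R2—R8 (7): add — endpoints in different components.
R1—R5 (8): add — endpoints in different components.
R4—R5 (8): skip — R5 and R4 already connected.
R4—R9 (10): add — endpoints in different components.
Non-tree edge R4—R5 has weight 8, equal to the heaviest edge on its tree cycle — swapping gives another MST of the same weight. Not unique.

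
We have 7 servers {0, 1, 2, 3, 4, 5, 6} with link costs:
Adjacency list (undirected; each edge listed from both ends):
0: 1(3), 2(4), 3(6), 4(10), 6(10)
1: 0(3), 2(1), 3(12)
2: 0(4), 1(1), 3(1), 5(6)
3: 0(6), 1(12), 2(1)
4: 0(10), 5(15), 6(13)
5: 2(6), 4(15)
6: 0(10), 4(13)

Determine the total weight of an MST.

Prim, starting at 0.
Step 1: frontier [0 1 3, 0 2 4, 0 3 6, 0 4 10, 0 6 10] → take 0 1 (3); add 1.
Step 2: frontier [0 2 4, 0 3 6, 0 4 10, 0 6 10, 1 2 1, 1 3 12] → take 1 2 (1); add 2.
Step 3: frontier [0 3 6, 0 4 10, 0 6 10, 1 3 12, 2 3 1, 2 5 6] → take 2 3 (1); add 3.
Step 4: frontier [0 4 10, 0 6 10, 2 5 6] → take 2 5 (6); add 5.
Step 5: frontier [0 4 10, 0 6 10, 4 5 15] → take 0 4 (10); add 4.
Step 6: frontier [0 6 10, 4 6 13] → take 0 6 (10); add 6.
MST edges: 0 1, 1 2, 2 3, 2 5, 0 4, 0 6; total weight 3+1+1+6+10+10 = 31.

31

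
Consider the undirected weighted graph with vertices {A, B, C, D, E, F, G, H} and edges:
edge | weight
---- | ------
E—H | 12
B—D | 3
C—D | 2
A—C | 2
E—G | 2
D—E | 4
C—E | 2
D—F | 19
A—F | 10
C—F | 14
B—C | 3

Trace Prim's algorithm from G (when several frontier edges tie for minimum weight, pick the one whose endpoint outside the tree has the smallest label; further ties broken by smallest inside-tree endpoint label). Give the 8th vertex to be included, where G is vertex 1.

H

Prim's algorithm from G:
Step 1: frontier [E—G 2] → take E—G (2); add E.
Step 2: frontier [C—E 2, D—E 4, E—H 12] → take C—E (2); add C.
Step 3: frontier [A—C 2, C—D 2, B—C 3, C—F 14, D—E 4, E—H 12] → take A—C (2); add A.
Step 4: frontier [A—F 10, C—D 2, B—C 3, C—F 14, D—E 4, E—H 12] → take C—D (2); add D.
Step 5: frontier [A—F 10, B—C 3, C—F 14, B—D 3, D—F 19, E—H 12] → take B—C (3); add B.
Step 6: frontier [A—F 10, C—F 14, D—F 19, E—H 12] → take A—F (10); add F.
Step 7: frontier [E—H 12] → take E—H (12); add H.
Vertex order: G, E, C, A, D, B, F, H. The 8th vertex is H.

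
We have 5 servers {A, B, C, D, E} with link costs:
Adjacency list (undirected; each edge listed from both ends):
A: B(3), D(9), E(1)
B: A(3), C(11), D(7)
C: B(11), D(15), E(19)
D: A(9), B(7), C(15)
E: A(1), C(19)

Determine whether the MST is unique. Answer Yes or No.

Kruskal: consider edges lightest-first.
A E (1): add — endpoints in different components.
A B (3): add — endpoints in different components.
B D (7): add — endpoints in different components.
A D (9): skip — A and D already connected.
B C (11): add — endpoints in different components.
Every non-tree edge has weight strictly greater than the heaviest edge on the tree path between its endpoints, so the MST is unique.

Yes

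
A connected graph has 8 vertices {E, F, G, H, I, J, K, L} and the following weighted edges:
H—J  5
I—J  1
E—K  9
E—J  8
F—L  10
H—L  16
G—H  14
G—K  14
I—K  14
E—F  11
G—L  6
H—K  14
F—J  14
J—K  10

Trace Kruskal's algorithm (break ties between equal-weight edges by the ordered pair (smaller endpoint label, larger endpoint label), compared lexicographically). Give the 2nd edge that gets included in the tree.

H-J

Kruskal: consider edges lightest-first.
I—J (1): add — endpoints in different components.
H—J (5): add — endpoints in different components.
G—L (6): add — endpoints in different components.
E—J (8): add — endpoints in different components.
E—K (9): add — endpoints in different components.
F—L (10): add — endpoints in different components.
J—K (10): skip — J and K already connected.
E—F (11): add — endpoints in different components.
The 2nd edge added is H—J.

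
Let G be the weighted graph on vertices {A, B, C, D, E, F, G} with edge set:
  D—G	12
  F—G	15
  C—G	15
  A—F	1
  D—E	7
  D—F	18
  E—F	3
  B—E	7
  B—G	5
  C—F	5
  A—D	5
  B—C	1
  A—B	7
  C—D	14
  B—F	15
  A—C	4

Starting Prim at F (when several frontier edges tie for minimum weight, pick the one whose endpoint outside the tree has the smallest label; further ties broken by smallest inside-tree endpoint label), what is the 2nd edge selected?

Prim's algorithm from F:
Step 1: cheapest edge leaving the tree is A—F (1); add A.
Step 2: cheapest edge leaving the tree is E—F (3); add E.
Step 3: cheapest edge leaving the tree is A—C (4); add C.
Step 4: cheapest edge leaving the tree is B—C (1); add B.
Step 5: cheapest edge leaving the tree is A—D (5); add D.
Step 6: cheapest edge leaving the tree is B—G (5); add G.
The 2nd edge added is E—F.

E-F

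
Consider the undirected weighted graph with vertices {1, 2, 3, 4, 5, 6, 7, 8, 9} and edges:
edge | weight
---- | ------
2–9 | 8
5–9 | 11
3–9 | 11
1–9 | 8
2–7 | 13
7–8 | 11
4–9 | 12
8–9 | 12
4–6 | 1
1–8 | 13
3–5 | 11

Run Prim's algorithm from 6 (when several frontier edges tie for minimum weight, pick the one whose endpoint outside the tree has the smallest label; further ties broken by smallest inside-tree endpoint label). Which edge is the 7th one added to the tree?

Grow the tree from 6 using Prim:
Step 1: cheapest edge leaving the tree is 4–6 (1); add 4.
Step 2: cheapest edge leaving the tree is 4–9 (12); add 9.
Step 3: cheapest edge leaving the tree is 1–9 (8); add 1.
Step 4: cheapest edge leaving the tree is 2–9 (8); add 2.
Step 5: cheapest edge leaving the tree is 3–9 (11); add 3.
Step 6: cheapest edge leaving the tree is 3–5 (11); add 5.
Step 7: cheapest edge leaving the tree is 8–9 (12); add 8.
Step 8: cheapest edge leaving the tree is 7–8 (11); add 7.
The 7th edge added is 8–9.

8-9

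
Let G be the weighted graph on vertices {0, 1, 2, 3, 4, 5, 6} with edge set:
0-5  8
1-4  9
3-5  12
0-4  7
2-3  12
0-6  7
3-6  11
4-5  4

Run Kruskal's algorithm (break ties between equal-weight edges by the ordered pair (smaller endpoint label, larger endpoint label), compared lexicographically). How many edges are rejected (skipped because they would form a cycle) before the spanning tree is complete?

Kruskal's algorithm — process edges by increasing weight (ties by edge label):
4-5 (4): add — endpoints in different components.
0-4 (7): add — endpoints in different components.
0-6 (7): add — endpoints in different components.
0-5 (8): skip — 0 and 5 already connected.
1-4 (9): add — endpoints in different components.
3-6 (11): add — endpoints in different components.
2-3 (12): add — endpoints in different components.
Edges rejected before the tree was complete: 1.

1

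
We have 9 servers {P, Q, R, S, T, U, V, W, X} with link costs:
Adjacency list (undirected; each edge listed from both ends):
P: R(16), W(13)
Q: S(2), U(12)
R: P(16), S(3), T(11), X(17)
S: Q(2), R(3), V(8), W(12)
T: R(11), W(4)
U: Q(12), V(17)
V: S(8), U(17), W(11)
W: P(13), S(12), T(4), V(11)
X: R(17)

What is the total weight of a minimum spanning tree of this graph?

Kruskal's algorithm — process edges by increasing weight (ties by edge label):
Q S (2): add — endpoints in different components.
R S (3): add — endpoints in different components.
T W (4): add — endpoints in different components.
S V (8): add — endpoints in different components.
R T (11): add — endpoints in different components.
V W (11): skip — W and V already connected.
Q U (12): add — endpoints in different components.
S W (12): skip — W and S already connected.
P W (13): add — endpoints in different components.
P R (16): skip — P and R already connected.
R X (17): add — endpoints in different components.
MST edges: Q S, R S, T W, S V, R T, Q U, P W, R X; total weight 2+3+4+8+11+12+13+17 = 70.

70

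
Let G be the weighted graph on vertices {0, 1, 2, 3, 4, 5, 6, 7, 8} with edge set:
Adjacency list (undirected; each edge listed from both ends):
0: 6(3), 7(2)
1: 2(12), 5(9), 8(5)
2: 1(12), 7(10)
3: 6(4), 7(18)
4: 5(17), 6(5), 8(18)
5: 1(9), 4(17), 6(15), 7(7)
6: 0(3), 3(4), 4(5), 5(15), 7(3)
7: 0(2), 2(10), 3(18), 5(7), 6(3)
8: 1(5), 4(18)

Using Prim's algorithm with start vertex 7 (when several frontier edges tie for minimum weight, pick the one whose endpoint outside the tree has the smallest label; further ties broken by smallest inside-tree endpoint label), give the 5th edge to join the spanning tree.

Prim's algorithm from 7:
Step 1: frontier [0 7 2, 6 7 3, 5 7 7, 2 7 10, 3 7 18] → take 0 7 (2); add 0.
Step 2: frontier [0 6 3, 6 7 3, 5 7 7, 2 7 10, 3 7 18] → take 0 6 (3); add 6.
Step 3: frontier [3 6 4, 4 6 5, 5 6 15, 5 7 7, 2 7 10, 3 7 18] → take 3 6 (4); add 3.
Step 4: frontier [4 6 5, 5 6 15, 5 7 7, 2 7 10] → take 4 6 (5); add 4.
Step 5: frontier [4 5 17, 4 8 18, 5 6 15, 5 7 7, 2 7 10] → take 5 7 (7); add 5.
Step 6: frontier [4 8 18, 1 5 9, 2 7 10] → take 1 5 (9); add 1.
Step 7: frontier [1 8 5, 1 2 12, 4 8 18, 2 7 10] → take 1 8 (5); add 8.
Step 8: frontier [1 2 12, 2 7 10] → take 2 7 (10); add 2.
The 5th edge added is 5 7.

5-7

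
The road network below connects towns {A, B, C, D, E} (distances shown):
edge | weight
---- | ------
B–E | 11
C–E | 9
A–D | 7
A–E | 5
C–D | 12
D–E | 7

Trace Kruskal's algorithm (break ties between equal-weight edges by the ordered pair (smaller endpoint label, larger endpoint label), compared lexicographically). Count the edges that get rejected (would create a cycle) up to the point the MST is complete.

Kruskal's algorithm — process edges by increasing weight (ties by edge label):
A–E (5): add — endpoints in different components.
A–D (7): add — endpoints in different components.
D–E (7): skip — D and E already connected.
C–E (9): add — endpoints in different components.
B–E (11): add — endpoints in different components.
Edges rejected before the tree was complete: 1.

1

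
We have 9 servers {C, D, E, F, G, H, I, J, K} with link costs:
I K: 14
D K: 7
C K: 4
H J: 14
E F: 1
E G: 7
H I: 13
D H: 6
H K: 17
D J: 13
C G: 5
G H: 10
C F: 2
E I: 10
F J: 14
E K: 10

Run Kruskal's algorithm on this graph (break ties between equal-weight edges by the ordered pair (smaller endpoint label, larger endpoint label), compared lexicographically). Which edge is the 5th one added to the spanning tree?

D-H

Kruskal's algorithm — process edges by increasing weight (ties by edge label):
E F (1): add — endpoints in different components.
C F (2): add — endpoints in different components.
C K (4): add — endpoints in different components.
C G (5): add — endpoints in different components.
D H (6): add — endpoints in different components.
D K (7): add — endpoints in different components.
E G (7): skip — E and G already connected.
E I (10): add — endpoints in different components.
E K (10): skip — E and K already connected.
G H (10): skip — G and H already connected.
D J (13): add — endpoints in different components.
The 5th edge added is D H.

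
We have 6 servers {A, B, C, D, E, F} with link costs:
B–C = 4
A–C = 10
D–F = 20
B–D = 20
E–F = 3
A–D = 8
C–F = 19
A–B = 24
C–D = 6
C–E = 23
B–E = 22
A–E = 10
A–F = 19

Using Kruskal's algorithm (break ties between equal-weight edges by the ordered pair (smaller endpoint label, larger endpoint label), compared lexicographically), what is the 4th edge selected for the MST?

Sort edges by weight, then run Kruskal:
E–F (3): add — endpoints in different components.
B–C (4): add — endpoints in different components.
C–D (6): add — endpoints in different components.
A–D (8): add — endpoints in different components.
A–C (10): skip — A and C already connected.
A–E (10): add — endpoints in different components.
The 4th edge added is A–D.

A-D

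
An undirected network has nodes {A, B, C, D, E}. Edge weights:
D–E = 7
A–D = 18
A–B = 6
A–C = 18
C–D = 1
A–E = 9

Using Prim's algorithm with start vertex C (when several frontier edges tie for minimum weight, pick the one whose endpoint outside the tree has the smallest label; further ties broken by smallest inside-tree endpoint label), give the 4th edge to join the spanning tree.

A-B

Grow the tree from C using Prim:
Step 1: cheapest edge leaving the tree is C–D (1); add D.
Step 2: cheapest edge leaving the tree is D–E (7); add E.
Step 3: cheapest edge leaving the tree is A–E (9); add A.
Step 4: cheapest edge leaving the tree is A–B (6); add B.
The 4th edge added is A–B.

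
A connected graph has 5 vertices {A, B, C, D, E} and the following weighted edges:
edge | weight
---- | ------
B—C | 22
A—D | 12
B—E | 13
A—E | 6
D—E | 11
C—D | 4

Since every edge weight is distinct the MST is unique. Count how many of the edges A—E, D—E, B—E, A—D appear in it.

Kruskal's algorithm — process edges by increasing weight (ties by edge label):
C—D (4): add — endpoints in different components.
A—E (6): add — endpoints in different components.
D—E (11): add — endpoints in different components.
A—D (12): skip — A and D already connected.
B—E (13): add — endpoints in different components.
MST edge set: {C—D, A—E, D—E, B—E}.
Of the listed edges, {A—E, D—E, B—E} are in the MST → 3.

3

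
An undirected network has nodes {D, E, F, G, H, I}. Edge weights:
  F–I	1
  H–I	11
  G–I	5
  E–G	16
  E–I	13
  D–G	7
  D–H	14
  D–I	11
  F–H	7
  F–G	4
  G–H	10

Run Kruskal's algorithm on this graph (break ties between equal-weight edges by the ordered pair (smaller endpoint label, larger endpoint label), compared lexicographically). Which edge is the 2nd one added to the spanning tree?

F-G

Kruskal's algorithm — process edges by increasing weight (ties by edge label):
F–I (1): add — endpoints in different components.
F–G (4): add — endpoints in different components.
G–I (5): skip — G and I already connected.
D–G (7): add — endpoints in different components.
F–H (7): add — endpoints in different components.
G–H (10): skip — G and H already connected.
D–I (11): skip — D and I already connected.
H–I (11): skip — H and I already connected.
E–I (13): add — endpoints in different components.
The 2nd edge added is F–G.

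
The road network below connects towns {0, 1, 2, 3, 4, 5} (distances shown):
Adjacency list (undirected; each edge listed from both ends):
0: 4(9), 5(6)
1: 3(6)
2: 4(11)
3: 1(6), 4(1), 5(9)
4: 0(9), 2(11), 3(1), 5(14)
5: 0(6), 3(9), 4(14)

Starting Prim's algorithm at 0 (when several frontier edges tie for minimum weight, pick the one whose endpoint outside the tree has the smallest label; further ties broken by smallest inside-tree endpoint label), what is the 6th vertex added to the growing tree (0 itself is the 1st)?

2

Grow the tree from 0 using Prim:
Step 1: cheapest edge leaving the tree is 0 5 (6); add 5.
Step 2: cheapest edge leaving the tree is 3 5 (9); add 3.
Step 3: cheapest edge leaving the tree is 3 4 (1); add 4.
Step 4: cheapest edge leaving the tree is 1 3 (6); add 1.
Step 5: cheapest edge leaving the tree is 2 4 (11); add 2.
Vertex order: 0, 5, 3, 4, 1, 2. The 6th vertex is 2.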